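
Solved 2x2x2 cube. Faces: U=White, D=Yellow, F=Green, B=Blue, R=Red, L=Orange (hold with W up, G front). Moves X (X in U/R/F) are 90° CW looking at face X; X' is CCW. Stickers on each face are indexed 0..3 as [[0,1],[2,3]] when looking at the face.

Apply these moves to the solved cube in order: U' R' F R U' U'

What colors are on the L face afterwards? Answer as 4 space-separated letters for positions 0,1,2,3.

Answer: R W O O

Derivation:
After move 1 (U'): U=WWWW F=OOGG R=GGRR B=RRBB L=BBOO
After move 2 (R'): R=GRGR U=WBWR F=OWGW D=YOYG B=YRYB
After move 3 (F): F=GOWW U=WBOB R=WRRR D=GGYG L=BYOO
After move 4 (R): R=RWRR U=WOOW F=GGWG D=GYYY B=BRBB
After move 5 (U'): U=OWWO F=BYWG R=GGRR B=RWBB L=BROO
After move 6 (U'): U=WOOW F=BRWG R=BYRR B=GGBB L=RWOO
Query: L face = RWOO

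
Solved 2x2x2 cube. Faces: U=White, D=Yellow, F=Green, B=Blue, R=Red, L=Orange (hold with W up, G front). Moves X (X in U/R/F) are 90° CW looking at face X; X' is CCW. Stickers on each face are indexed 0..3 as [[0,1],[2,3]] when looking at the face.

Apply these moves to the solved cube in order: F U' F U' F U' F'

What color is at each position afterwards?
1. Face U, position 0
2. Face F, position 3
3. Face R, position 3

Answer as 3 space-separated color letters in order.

Answer: B Y R

Derivation:
After move 1 (F): F=GGGG U=WWOO R=WRWR D=RRYY L=OYOY
After move 2 (U'): U=WOWO F=OYGG R=GGWR B=WRBB L=BBOY
After move 3 (F): F=GOGY U=WOYB R=WGOR D=WGYY L=BROR
After move 4 (U'): U=OBWY F=BRGY R=GOOR B=WGBB L=WROR
After move 5 (F): F=GBYR U=OBRR R=WOYR D=OGYY L=WWOG
After move 6 (U'): U=BROR F=WWYR R=GBYR B=WOBB L=WGOG
After move 7 (F'): F=WRWY U=BRGY R=GBOR D=GGYY L=WROO
Query 1: U[0] = B
Query 2: F[3] = Y
Query 3: R[3] = R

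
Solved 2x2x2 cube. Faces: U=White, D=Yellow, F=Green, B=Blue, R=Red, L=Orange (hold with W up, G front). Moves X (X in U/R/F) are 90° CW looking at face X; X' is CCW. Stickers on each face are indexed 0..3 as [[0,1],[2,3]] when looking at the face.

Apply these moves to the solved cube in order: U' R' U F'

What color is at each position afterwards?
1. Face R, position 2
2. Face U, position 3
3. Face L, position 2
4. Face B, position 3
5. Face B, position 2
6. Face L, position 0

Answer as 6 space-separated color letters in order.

Answer: Y G O B Y O

Derivation:
After move 1 (U'): U=WWWW F=OOGG R=GGRR B=RRBB L=BBOO
After move 2 (R'): R=GRGR U=WBWR F=OWGW D=YOYG B=YRYB
After move 3 (U): U=WWRB F=GRGW R=YRGR B=BBYB L=OWOO
After move 4 (F'): F=RWGG U=WWYG R=ORYR D=WOYG L=OBOR
Query 1: R[2] = Y
Query 2: U[3] = G
Query 3: L[2] = O
Query 4: B[3] = B
Query 5: B[2] = Y
Query 6: L[0] = O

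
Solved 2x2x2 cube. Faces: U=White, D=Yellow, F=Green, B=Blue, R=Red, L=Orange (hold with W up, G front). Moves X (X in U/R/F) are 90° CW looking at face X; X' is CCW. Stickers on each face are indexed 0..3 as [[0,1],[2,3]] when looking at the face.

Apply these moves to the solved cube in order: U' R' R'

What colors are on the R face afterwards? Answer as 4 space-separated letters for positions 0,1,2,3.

After move 1 (U'): U=WWWW F=OOGG R=GGRR B=RRBB L=BBOO
After move 2 (R'): R=GRGR U=WBWR F=OWGW D=YOYG B=YRYB
After move 3 (R'): R=RRGG U=WYWY F=OBGR D=YWYW B=GROB
Query: R face = RRGG

Answer: R R G G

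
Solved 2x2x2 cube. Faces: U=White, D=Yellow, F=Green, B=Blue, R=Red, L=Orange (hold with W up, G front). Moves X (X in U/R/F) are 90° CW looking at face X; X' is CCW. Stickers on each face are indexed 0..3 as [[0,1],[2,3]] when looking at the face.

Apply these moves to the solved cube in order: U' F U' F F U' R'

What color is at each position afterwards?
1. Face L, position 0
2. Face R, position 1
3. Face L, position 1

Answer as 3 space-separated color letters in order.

After move 1 (U'): U=WWWW F=OOGG R=GGRR B=RRBB L=BBOO
After move 2 (F): F=GOGO U=WWOB R=WGWR D=RGYY L=BYOY
After move 3 (U'): U=WBWO F=BYGO R=GOWR B=WGBB L=RROY
After move 4 (F): F=GBOY U=WBYR R=WOOR D=WGYY L=RROG
After move 5 (F): F=OGYB U=WBGR R=YORR D=OWYY L=RWOG
After move 6 (U'): U=BRWG F=RWYB R=OGRR B=YOBB L=WGOG
After move 7 (R'): R=GROR U=BBWY F=RRYG D=OWYB B=YOWB
Query 1: L[0] = W
Query 2: R[1] = R
Query 3: L[1] = G

Answer: W R G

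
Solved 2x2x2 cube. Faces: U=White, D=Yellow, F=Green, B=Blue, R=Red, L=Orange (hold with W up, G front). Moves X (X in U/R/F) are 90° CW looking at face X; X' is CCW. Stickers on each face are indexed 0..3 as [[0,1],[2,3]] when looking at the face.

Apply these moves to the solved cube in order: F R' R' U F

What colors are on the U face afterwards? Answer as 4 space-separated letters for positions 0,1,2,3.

After move 1 (F): F=GGGG U=WWOO R=WRWR D=RRYY L=OYOY
After move 2 (R'): R=RRWW U=WBOB F=GWGO D=RGYG B=YBRB
After move 3 (R'): R=RWRW U=WROY F=GBGB D=RWYO B=GBGB
After move 4 (U): U=OWYR F=RWGB R=GBRW B=OYGB L=GBOY
After move 5 (F): F=GRBW U=OWYB R=YBRW D=RGYO L=GROW
Query: U face = OWYB

Answer: O W Y B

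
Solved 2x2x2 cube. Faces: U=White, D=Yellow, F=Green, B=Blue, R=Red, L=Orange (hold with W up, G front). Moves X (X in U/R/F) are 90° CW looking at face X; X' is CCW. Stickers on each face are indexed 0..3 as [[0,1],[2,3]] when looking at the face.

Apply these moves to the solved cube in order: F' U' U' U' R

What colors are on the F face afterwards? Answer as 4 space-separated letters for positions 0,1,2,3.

After move 1 (F'): F=GGGG U=WWRR R=YRYR D=OOYY L=OWOW
After move 2 (U'): U=WRWR F=OWGG R=GGYR B=YRBB L=BBOW
After move 3 (U'): U=RRWW F=BBGG R=OWYR B=GGBB L=YROW
After move 4 (U'): U=RWRW F=YRGG R=BBYR B=OWBB L=GGOW
After move 5 (R): R=YBRB U=RRRG F=YOGY D=OBYO B=WWWB
Query: F face = YOGY

Answer: Y O G Y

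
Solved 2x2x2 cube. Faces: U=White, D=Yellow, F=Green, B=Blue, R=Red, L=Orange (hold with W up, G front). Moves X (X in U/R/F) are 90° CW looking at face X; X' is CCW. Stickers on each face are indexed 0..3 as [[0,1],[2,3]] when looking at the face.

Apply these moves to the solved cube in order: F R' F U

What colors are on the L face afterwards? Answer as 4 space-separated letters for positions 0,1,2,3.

Answer: G G O G

Derivation:
After move 1 (F): F=GGGG U=WWOO R=WRWR D=RRYY L=OYOY
After move 2 (R'): R=RRWW U=WBOB F=GWGO D=RGYG B=YBRB
After move 3 (F): F=GGOW U=WBYY R=ORBW D=WRYG L=OROG
After move 4 (U): U=YWYB F=OROW R=YBBW B=ORRB L=GGOG
Query: L face = GGOG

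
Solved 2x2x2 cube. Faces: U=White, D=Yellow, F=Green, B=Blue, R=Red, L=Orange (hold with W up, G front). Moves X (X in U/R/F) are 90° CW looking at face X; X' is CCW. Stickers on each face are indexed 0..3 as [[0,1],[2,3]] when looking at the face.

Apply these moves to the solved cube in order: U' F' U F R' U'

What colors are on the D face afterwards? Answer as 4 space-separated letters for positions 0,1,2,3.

Answer: Y Y Y G

Derivation:
After move 1 (U'): U=WWWW F=OOGG R=GGRR B=RRBB L=BBOO
After move 2 (F'): F=OGOG U=WWGR R=YGYR D=BOYY L=BWOW
After move 3 (U): U=GWRW F=YGOG R=RRYR B=BWBB L=OGOW
After move 4 (F): F=OYGG U=GWWG R=RRWR D=YRYY L=OBOO
After move 5 (R'): R=RRRW U=GBWB F=OWGG D=YYYG B=YWRB
After move 6 (U'): U=BBGW F=OBGG R=OWRW B=RRRB L=YWOO
Query: D face = YYYG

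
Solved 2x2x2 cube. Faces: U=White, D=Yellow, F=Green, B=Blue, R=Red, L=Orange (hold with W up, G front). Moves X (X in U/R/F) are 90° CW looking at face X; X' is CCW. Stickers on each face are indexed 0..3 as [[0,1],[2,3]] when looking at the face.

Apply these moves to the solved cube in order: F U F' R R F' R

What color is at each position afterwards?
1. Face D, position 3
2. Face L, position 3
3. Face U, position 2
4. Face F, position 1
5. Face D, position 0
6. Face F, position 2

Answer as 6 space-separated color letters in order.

After move 1 (F): F=GGGG U=WWOO R=WRWR D=RRYY L=OYOY
After move 2 (U): U=OWOW F=WRGG R=BBWR B=OYBB L=GGOY
After move 3 (F'): F=RGWG U=OWBW R=RBRR D=GYYY L=GWOO
After move 4 (R): R=RRRB U=OGBG F=RYWY D=GBYO B=WYWB
After move 5 (R): R=RRBR U=OYBY F=RBWO D=GWYW B=GYGB
After move 6 (F'): F=BORW U=OYRB R=WRGR D=WOYW L=GYOB
After move 7 (R): R=GWRR U=OORW F=BORW D=WGYG B=BYYB
Query 1: D[3] = G
Query 2: L[3] = B
Query 3: U[2] = R
Query 4: F[1] = O
Query 5: D[0] = W
Query 6: F[2] = R

Answer: G B R O W R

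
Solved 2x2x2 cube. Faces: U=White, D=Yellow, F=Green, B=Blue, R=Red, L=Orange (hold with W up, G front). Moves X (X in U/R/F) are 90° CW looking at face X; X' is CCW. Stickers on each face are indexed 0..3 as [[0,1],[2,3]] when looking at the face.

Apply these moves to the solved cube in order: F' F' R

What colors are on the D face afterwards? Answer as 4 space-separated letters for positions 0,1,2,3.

After move 1 (F'): F=GGGG U=WWRR R=YRYR D=OOYY L=OWOW
After move 2 (F'): F=GGGG U=WWYY R=OROR D=WWYY L=OROR
After move 3 (R): R=OORR U=WGYG F=GWGY D=WBYB B=YBWB
Query: D face = WBYB

Answer: W B Y B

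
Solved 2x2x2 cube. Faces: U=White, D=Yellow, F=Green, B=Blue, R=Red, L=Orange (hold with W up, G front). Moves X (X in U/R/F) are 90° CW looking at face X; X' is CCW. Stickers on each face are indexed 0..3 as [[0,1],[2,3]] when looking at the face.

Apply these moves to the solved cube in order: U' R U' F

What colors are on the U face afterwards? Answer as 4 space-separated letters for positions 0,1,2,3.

Answer: O G O R

Derivation:
After move 1 (U'): U=WWWW F=OOGG R=GGRR B=RRBB L=BBOO
After move 2 (R): R=RGRG U=WOWG F=OYGY D=YBYR B=WRWB
After move 3 (U'): U=OGWW F=BBGY R=OYRG B=RGWB L=WROO
After move 4 (F): F=GBYB U=OGOR R=WYWG D=ROYR L=WYOB
Query: U face = OGOR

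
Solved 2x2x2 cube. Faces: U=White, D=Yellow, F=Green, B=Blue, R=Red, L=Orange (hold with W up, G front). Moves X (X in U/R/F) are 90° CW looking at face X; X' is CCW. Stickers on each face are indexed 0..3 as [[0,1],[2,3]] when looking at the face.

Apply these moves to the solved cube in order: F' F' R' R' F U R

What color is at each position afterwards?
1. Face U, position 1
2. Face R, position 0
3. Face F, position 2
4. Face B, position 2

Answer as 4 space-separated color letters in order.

Answer: O Y B W

Derivation:
After move 1 (F'): F=GGGG U=WWRR R=YRYR D=OOYY L=OWOW
After move 2 (F'): F=GGGG U=WWYY R=OROR D=WWYY L=OROR
After move 3 (R'): R=RROO U=WBYB F=GWGY D=WGYG B=YBWB
After move 4 (R'): R=RORO U=WWYY F=GBGB D=WWYY B=GBGB
After move 5 (F): F=GGBB U=WWRR R=YOYO D=RRYY L=OWOW
After move 6 (U): U=RWRW F=YOBB R=GBYO B=OWGB L=GGOW
After move 7 (R): R=YGOB U=RORB F=YRBY D=RGYO B=WWWB
Query 1: U[1] = O
Query 2: R[0] = Y
Query 3: F[2] = B
Query 4: B[2] = W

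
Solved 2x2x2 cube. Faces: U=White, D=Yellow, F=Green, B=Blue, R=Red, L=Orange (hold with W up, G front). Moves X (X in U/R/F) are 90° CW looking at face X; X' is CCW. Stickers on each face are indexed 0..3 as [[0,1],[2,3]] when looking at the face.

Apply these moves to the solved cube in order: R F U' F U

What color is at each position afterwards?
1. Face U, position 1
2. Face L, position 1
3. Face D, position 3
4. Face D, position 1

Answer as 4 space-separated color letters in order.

Answer: G O B G

Derivation:
After move 1 (R): R=RRRR U=WGWG F=GYGY D=YBYB B=WBWB
After move 2 (F): F=GGYY U=WGOO R=WRGR D=RRYB L=OYOB
After move 3 (U'): U=GOWO F=OYYY R=GGGR B=WRWB L=WBOB
After move 4 (F): F=YOYY U=GOBB R=WGOR D=GGYB L=WROR
After move 5 (U): U=BGBO F=WGYY R=WROR B=WRWB L=YOOR
Query 1: U[1] = G
Query 2: L[1] = O
Query 3: D[3] = B
Query 4: D[1] = G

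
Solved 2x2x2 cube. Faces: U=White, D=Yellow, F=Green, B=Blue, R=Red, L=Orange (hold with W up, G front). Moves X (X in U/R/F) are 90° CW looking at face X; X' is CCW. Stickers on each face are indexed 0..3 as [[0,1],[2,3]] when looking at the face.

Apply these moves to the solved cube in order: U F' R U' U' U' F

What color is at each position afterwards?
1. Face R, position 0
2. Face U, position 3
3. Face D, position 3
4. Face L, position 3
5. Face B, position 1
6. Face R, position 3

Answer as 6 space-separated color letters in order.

After move 1 (U): U=WWWW F=RRGG R=BBRR B=OOBB L=GGOO
After move 2 (F'): F=RGRG U=WWBR R=YBYR D=GOYY L=GWOW
After move 3 (R): R=YYRB U=WGBG F=RORY D=GBYO B=ROWB
After move 4 (U'): U=GGWB F=GWRY R=RORB B=YYWB L=ROOW
After move 5 (U'): U=GBGW F=RORY R=GWRB B=ROWB L=YYOW
After move 6 (U'): U=BWGG F=YYRY R=RORB B=GWWB L=ROOW
After move 7 (F): F=RYYY U=BWWO R=GOGB D=RRYO L=RGOB
Query 1: R[0] = G
Query 2: U[3] = O
Query 3: D[3] = O
Query 4: L[3] = B
Query 5: B[1] = W
Query 6: R[3] = B

Answer: G O O B W B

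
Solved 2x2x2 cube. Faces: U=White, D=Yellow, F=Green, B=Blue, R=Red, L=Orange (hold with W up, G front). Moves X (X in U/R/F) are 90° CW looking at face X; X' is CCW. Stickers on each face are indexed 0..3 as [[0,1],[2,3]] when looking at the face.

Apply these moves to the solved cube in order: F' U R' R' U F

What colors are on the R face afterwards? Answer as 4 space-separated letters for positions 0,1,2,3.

After move 1 (F'): F=GGGG U=WWRR R=YRYR D=OOYY L=OWOW
After move 2 (U): U=RWRW F=YRGG R=BBYR B=OWBB L=GGOW
After move 3 (R'): R=BRBY U=RBRO F=YWGW D=ORYG B=YWOB
After move 4 (R'): R=RYBB U=RORY F=YBGO D=OWYW B=GWRB
After move 5 (U): U=RRYO F=RYGO R=GWBB B=GGRB L=YBOW
After move 6 (F): F=GROY U=RRWB R=YWOB D=BGYW L=YOOW
Query: R face = YWOB

Answer: Y W O B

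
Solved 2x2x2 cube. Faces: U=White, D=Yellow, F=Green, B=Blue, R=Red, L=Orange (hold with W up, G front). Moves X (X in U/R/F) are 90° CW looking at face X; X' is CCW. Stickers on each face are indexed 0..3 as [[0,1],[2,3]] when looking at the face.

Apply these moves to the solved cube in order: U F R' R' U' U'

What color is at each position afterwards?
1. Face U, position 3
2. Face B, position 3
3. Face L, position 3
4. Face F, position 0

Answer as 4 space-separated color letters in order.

Answer: W B Y R

Derivation:
After move 1 (U): U=WWWW F=RRGG R=BBRR B=OOBB L=GGOO
After move 2 (F): F=GRGR U=WWOG R=WBWR D=RBYY L=GYOY
After move 3 (R'): R=BRWW U=WBOO F=GWGG D=RRYR B=YOBB
After move 4 (R'): R=RWBW U=WBOY F=GBGO D=RWYG B=RORB
After move 5 (U'): U=BYWO F=GYGO R=GBBW B=RWRB L=ROOY
After move 6 (U'): U=YOBW F=ROGO R=GYBW B=GBRB L=RWOY
Query 1: U[3] = W
Query 2: B[3] = B
Query 3: L[3] = Y
Query 4: F[0] = R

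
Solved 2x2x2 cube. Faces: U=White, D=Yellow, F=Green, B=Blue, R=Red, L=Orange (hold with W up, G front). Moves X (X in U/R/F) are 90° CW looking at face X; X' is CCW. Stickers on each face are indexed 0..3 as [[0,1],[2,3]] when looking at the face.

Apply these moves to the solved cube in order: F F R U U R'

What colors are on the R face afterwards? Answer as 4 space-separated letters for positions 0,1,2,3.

Answer: R R O R

Derivation:
After move 1 (F): F=GGGG U=WWOO R=WRWR D=RRYY L=OYOY
After move 2 (F): F=GGGG U=WWYY R=OROR D=WWYY L=OROR
After move 3 (R): R=OORR U=WGYG F=GWGY D=WBYB B=YBWB
After move 4 (U): U=YWGG F=OOGY R=YBRR B=ORWB L=GWOR
After move 5 (U): U=GYGW F=YBGY R=ORRR B=GWWB L=OOOR
After move 6 (R'): R=RROR U=GWGG F=YYGW D=WBYY B=BWBB
Query: R face = RROR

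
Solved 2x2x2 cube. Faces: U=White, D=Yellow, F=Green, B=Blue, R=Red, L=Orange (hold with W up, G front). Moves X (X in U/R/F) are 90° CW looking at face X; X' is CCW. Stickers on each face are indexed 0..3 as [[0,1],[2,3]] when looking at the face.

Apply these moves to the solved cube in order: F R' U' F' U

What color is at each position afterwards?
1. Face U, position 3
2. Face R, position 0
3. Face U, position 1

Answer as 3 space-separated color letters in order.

Answer: B R B

Derivation:
After move 1 (F): F=GGGG U=WWOO R=WRWR D=RRYY L=OYOY
After move 2 (R'): R=RRWW U=WBOB F=GWGO D=RGYG B=YBRB
After move 3 (U'): U=BBWO F=OYGO R=GWWW B=RRRB L=YBOY
After move 4 (F'): F=YOOG U=BBGW R=GWRW D=BYYG L=YOOW
After move 5 (U): U=GBWB F=GWOG R=RRRW B=YORB L=YOOW
Query 1: U[3] = B
Query 2: R[0] = R
Query 3: U[1] = B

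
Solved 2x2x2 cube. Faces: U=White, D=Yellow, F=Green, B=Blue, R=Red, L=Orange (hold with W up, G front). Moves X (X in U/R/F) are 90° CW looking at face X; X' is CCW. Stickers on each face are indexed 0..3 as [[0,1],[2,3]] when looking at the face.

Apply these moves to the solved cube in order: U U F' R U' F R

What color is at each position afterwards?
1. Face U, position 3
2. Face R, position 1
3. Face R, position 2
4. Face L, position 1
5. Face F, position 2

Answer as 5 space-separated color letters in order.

After move 1 (U): U=WWWW F=RRGG R=BBRR B=OOBB L=GGOO
After move 2 (U): U=WWWW F=BBGG R=OORR B=GGBB L=RROO
After move 3 (F'): F=BGBG U=WWOR R=YOYR D=ROYY L=RWOW
After move 4 (R): R=YYRO U=WGOG F=BOBY D=RBYG B=RGWB
After move 5 (U'): U=GGWO F=RWBY R=BORO B=YYWB L=RGOW
After move 6 (F): F=BRYW U=GGWG R=WOOO D=RBYG L=RROB
After move 7 (R): R=OWOO U=GRWW F=BBYG D=RWYY B=GYGB
Query 1: U[3] = W
Query 2: R[1] = W
Query 3: R[2] = O
Query 4: L[1] = R
Query 5: F[2] = Y

Answer: W W O R Y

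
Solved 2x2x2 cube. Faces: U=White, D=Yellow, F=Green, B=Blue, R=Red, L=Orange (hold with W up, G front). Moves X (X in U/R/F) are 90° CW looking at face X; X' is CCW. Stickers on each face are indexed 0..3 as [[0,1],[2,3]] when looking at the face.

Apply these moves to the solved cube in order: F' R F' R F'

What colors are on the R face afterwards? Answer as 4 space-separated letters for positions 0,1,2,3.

After move 1 (F'): F=GGGG U=WWRR R=YRYR D=OOYY L=OWOW
After move 2 (R): R=YYRR U=WGRG F=GOGY D=OBYB B=RBWB
After move 3 (F'): F=OYGG U=WGYR R=BYOR D=WWYB L=OGOR
After move 4 (R): R=OBRY U=WYYG F=OWGB D=WWYR B=RBGB
After move 5 (F'): F=WBOG U=WYOR R=WBWY D=GRYR L=OGOY
Query: R face = WBWY

Answer: W B W Y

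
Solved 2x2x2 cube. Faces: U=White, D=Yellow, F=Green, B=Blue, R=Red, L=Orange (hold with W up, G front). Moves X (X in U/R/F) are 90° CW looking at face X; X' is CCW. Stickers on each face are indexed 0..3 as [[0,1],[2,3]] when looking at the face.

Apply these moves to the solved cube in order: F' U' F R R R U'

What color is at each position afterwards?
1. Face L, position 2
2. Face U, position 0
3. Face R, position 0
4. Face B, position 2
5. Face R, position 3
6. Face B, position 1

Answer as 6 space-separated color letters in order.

After move 1 (F'): F=GGGG U=WWRR R=YRYR D=OOYY L=OWOW
After move 2 (U'): U=WRWR F=OWGG R=GGYR B=YRBB L=BBOW
After move 3 (F): F=GOGW U=WRWB R=WGRR D=YGYY L=BOOO
After move 4 (R): R=RWRG U=WOWW F=GGGY D=YBYY B=BRRB
After move 5 (R): R=RRGW U=WGWY F=GBGY D=YRYB B=WROB
After move 6 (R): R=GRWR U=WBWY F=GRGB D=YOYW B=YRGB
After move 7 (U'): U=BYWW F=BOGB R=GRWR B=GRGB L=YROO
Query 1: L[2] = O
Query 2: U[0] = B
Query 3: R[0] = G
Query 4: B[2] = G
Query 5: R[3] = R
Query 6: B[1] = R

Answer: O B G G R R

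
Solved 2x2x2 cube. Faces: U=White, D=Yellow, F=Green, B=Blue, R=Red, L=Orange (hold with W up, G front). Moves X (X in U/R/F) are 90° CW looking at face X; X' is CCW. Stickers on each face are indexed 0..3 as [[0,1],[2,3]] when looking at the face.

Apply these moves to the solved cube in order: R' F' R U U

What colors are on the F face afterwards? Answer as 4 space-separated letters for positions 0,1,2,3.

After move 1 (R'): R=RRRR U=WBWB F=GWGW D=YGYG B=YBYB
After move 2 (F'): F=WWGG U=WBRR R=GRYR D=OOYG L=OBOW
After move 3 (R): R=YGRR U=WWRG F=WOGG D=OYYY B=RBBB
After move 4 (U): U=RWGW F=YGGG R=RBRR B=OBBB L=WOOW
After move 5 (U): U=GRWW F=RBGG R=OBRR B=WOBB L=YGOW
Query: F face = RBGG

Answer: R B G G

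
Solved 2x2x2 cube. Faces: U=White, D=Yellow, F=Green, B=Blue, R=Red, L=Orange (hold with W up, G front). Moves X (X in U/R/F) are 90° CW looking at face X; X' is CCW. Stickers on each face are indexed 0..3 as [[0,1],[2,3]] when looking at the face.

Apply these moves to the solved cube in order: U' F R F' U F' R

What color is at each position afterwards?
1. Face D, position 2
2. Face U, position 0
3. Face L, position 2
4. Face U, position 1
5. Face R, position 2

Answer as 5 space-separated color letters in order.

Answer: Y W O G G

Derivation:
After move 1 (U'): U=WWWW F=OOGG R=GGRR B=RRBB L=BBOO
After move 2 (F): F=GOGO U=WWOB R=WGWR D=RGYY L=BYOY
After move 3 (R): R=WWRG U=WOOO F=GGGY D=RBYR B=BRWB
After move 4 (F'): F=GYGG U=WOWR R=BWRG D=YYYR L=BOOO
After move 5 (U): U=WWRO F=BWGG R=BRRG B=BOWB L=GYOO
After move 6 (F'): F=WGBG U=WWBR R=YRYG D=YOYR L=GOOR
After move 7 (R): R=YYGR U=WGBG F=WOBR D=YWYB B=ROWB
Query 1: D[2] = Y
Query 2: U[0] = W
Query 3: L[2] = O
Query 4: U[1] = G
Query 5: R[2] = G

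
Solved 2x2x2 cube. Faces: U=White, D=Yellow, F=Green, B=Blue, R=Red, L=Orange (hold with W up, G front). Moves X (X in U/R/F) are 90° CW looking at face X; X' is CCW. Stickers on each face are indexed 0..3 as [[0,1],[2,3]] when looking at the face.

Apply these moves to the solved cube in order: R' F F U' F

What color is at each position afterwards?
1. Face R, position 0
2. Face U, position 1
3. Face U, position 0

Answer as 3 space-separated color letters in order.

Answer: W Y B

Derivation:
After move 1 (R'): R=RRRR U=WBWB F=GWGW D=YGYG B=YBYB
After move 2 (F): F=GGWW U=WBOO R=WRBR D=RRYG L=OYOG
After move 3 (F): F=WGWG U=WBGY R=OROR D=BWYG L=OROR
After move 4 (U'): U=BYWG F=ORWG R=WGOR B=ORYB L=YBOR
After move 5 (F): F=WOGR U=BYRB R=WGGR D=OWYG L=YBOW
Query 1: R[0] = W
Query 2: U[1] = Y
Query 3: U[0] = B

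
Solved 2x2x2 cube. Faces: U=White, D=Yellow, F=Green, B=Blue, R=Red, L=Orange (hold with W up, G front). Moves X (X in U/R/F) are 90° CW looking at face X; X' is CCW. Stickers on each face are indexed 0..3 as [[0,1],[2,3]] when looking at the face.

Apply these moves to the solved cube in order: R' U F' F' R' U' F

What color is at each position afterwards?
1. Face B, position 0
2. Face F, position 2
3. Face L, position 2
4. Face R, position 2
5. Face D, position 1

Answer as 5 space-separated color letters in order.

Answer: B Y O G W

Derivation:
After move 1 (R'): R=RRRR U=WBWB F=GWGW D=YGYG B=YBYB
After move 2 (U): U=WWBB F=RRGW R=YBRR B=OOYB L=GWOO
After move 3 (F'): F=RWRG U=WWYR R=GBYR D=WOYG L=GBOB
After move 4 (F'): F=WGRR U=WWGY R=OBWR D=BBYG L=GROY
After move 5 (R'): R=BROW U=WYGO F=WWRY D=BGYR B=GOBB
After move 6 (U'): U=YOWG F=GRRY R=WWOW B=BRBB L=GOOY
After move 7 (F): F=RGYR U=YOYO R=WWGW D=OWYR L=GBOG
Query 1: B[0] = B
Query 2: F[2] = Y
Query 3: L[2] = O
Query 4: R[2] = G
Query 5: D[1] = W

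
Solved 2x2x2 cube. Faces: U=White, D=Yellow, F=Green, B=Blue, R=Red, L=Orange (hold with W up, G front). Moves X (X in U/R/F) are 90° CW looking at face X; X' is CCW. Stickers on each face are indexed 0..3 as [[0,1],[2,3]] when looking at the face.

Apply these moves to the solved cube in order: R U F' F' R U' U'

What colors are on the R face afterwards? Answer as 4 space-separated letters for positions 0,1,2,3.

Answer: G R R B

Derivation:
After move 1 (R): R=RRRR U=WGWG F=GYGY D=YBYB B=WBWB
After move 2 (U): U=WWGG F=RRGY R=WBRR B=OOWB L=GYOO
After move 3 (F'): F=RYRG U=WWWR R=BBYR D=YOYB L=GGOG
After move 4 (F'): F=YGRR U=WWBY R=OBYR D=GGYB L=GROW
After move 5 (R): R=YORB U=WGBR F=YGRB D=GWYO B=YOWB
After move 6 (U'): U=GRWB F=GRRB R=YGRB B=YOWB L=YOOW
After move 7 (U'): U=RBGW F=YORB R=GRRB B=YGWB L=YOOW
Query: R face = GRRB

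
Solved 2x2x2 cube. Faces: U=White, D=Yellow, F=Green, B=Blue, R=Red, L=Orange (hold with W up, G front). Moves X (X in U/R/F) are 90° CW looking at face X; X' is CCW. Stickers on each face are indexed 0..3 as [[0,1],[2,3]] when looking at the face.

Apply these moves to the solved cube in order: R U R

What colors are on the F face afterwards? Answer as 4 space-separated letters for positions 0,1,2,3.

After move 1 (R): R=RRRR U=WGWG F=GYGY D=YBYB B=WBWB
After move 2 (U): U=WWGG F=RRGY R=WBRR B=OOWB L=GYOO
After move 3 (R): R=RWRB U=WRGY F=RBGB D=YWYO B=GOWB
Query: F face = RBGB

Answer: R B G B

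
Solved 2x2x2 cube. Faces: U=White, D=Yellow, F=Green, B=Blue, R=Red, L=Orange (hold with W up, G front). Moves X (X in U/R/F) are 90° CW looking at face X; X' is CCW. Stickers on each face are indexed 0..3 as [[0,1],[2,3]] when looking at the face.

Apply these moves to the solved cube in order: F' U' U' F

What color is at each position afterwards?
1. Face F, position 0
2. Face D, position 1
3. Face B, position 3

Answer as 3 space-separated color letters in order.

After move 1 (F'): F=GGGG U=WWRR R=YRYR D=OOYY L=OWOW
After move 2 (U'): U=WRWR F=OWGG R=GGYR B=YRBB L=BBOW
After move 3 (U'): U=RRWW F=BBGG R=OWYR B=GGBB L=YROW
After move 4 (F): F=GBGB U=RRWR R=WWWR D=YOYY L=YOOO
Query 1: F[0] = G
Query 2: D[1] = O
Query 3: B[3] = B

Answer: G O B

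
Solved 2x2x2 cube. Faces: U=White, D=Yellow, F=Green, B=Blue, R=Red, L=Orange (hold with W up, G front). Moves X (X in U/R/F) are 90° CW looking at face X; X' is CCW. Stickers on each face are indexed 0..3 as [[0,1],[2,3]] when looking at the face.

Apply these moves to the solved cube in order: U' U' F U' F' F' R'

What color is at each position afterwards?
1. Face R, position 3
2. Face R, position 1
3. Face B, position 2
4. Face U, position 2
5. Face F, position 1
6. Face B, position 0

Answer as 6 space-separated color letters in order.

After move 1 (U'): U=WWWW F=OOGG R=GGRR B=RRBB L=BBOO
After move 2 (U'): U=WWWW F=BBGG R=OORR B=GGBB L=RROO
After move 3 (F): F=GBGB U=WWOR R=WOWR D=ROYY L=RYOY
After move 4 (U'): U=WRWO F=RYGB R=GBWR B=WOBB L=GGOY
After move 5 (F'): F=YBRG U=WRGW R=OBRR D=GYYY L=GOOW
After move 6 (F'): F=BGYR U=WROR R=YBGR D=OWYY L=GWOG
After move 7 (R'): R=BRYG U=WBOW F=BRYR D=OGYR B=YOWB
Query 1: R[3] = G
Query 2: R[1] = R
Query 3: B[2] = W
Query 4: U[2] = O
Query 5: F[1] = R
Query 6: B[0] = Y

Answer: G R W O R Y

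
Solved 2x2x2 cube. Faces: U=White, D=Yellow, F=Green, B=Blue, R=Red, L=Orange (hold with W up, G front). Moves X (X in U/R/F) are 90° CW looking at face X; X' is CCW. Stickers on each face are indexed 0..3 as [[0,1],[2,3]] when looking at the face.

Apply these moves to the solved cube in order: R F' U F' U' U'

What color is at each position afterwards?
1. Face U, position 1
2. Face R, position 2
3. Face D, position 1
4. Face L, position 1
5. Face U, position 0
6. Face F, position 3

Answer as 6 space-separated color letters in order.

Answer: W O W B Y G

Derivation:
After move 1 (R): R=RRRR U=WGWG F=GYGY D=YBYB B=WBWB
After move 2 (F'): F=YYGG U=WGRR R=BRYR D=OOYB L=OGOW
After move 3 (U): U=RWRG F=BRGG R=WBYR B=OGWB L=YYOW
After move 4 (F'): F=RGBG U=RWWY R=OBOR D=YWYB L=YGOR
After move 5 (U'): U=WYRW F=YGBG R=RGOR B=OBWB L=OGOR
After move 6 (U'): U=YWWR F=OGBG R=YGOR B=RGWB L=OBOR
Query 1: U[1] = W
Query 2: R[2] = O
Query 3: D[1] = W
Query 4: L[1] = B
Query 5: U[0] = Y
Query 6: F[3] = G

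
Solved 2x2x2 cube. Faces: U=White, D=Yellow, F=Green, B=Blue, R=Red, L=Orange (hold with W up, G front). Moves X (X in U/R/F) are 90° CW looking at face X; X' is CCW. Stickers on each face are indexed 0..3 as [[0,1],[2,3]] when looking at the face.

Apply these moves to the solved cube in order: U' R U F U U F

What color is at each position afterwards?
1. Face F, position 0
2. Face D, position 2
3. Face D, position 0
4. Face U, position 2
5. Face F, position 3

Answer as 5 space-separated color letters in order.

Answer: Y Y O B B

Derivation:
After move 1 (U'): U=WWWW F=OOGG R=GGRR B=RRBB L=BBOO
After move 2 (R): R=RGRG U=WOWG F=OYGY D=YBYR B=WRWB
After move 3 (U): U=WWGO F=RGGY R=WRRG B=BBWB L=OYOO
After move 4 (F): F=GRYG U=WWOY R=GROG D=RWYR L=OYOB
After move 5 (U): U=OWYW F=GRYG R=BBOG B=OYWB L=GROB
After move 6 (U): U=YOWW F=BBYG R=OYOG B=GRWB L=GROB
After move 7 (F): F=YBGB U=YOBR R=WYWG D=OOYR L=GROW
Query 1: F[0] = Y
Query 2: D[2] = Y
Query 3: D[0] = O
Query 4: U[2] = B
Query 5: F[3] = B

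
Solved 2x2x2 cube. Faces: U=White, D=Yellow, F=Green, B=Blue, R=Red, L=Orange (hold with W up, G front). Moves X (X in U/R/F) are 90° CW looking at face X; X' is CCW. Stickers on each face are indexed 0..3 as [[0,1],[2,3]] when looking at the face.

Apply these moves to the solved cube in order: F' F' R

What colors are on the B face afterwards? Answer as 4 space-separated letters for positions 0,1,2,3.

After move 1 (F'): F=GGGG U=WWRR R=YRYR D=OOYY L=OWOW
After move 2 (F'): F=GGGG U=WWYY R=OROR D=WWYY L=OROR
After move 3 (R): R=OORR U=WGYG F=GWGY D=WBYB B=YBWB
Query: B face = YBWB

Answer: Y B W B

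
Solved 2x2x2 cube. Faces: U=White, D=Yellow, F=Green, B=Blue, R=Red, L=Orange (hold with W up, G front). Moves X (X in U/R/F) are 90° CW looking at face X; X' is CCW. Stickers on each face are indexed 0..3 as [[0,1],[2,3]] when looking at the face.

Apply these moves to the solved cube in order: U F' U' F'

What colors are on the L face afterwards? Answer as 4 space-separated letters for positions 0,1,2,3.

After move 1 (U): U=WWWW F=RRGG R=BBRR B=OOBB L=GGOO
After move 2 (F'): F=RGRG U=WWBR R=YBYR D=GOYY L=GWOW
After move 3 (U'): U=WRWB F=GWRG R=RGYR B=YBBB L=OOOW
After move 4 (F'): F=WGGR U=WRRY R=OGGR D=OWYY L=OBOW
Query: L face = OBOW

Answer: O B O W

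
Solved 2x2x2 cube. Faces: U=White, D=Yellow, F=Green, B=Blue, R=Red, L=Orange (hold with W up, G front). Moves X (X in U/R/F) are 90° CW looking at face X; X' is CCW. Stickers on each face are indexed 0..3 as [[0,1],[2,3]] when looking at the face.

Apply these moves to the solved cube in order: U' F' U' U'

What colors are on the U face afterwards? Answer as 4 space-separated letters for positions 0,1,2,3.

Answer: R G W W

Derivation:
After move 1 (U'): U=WWWW F=OOGG R=GGRR B=RRBB L=BBOO
After move 2 (F'): F=OGOG U=WWGR R=YGYR D=BOYY L=BWOW
After move 3 (U'): U=WRWG F=BWOG R=OGYR B=YGBB L=RROW
After move 4 (U'): U=RGWW F=RROG R=BWYR B=OGBB L=YGOW
Query: U face = RGWW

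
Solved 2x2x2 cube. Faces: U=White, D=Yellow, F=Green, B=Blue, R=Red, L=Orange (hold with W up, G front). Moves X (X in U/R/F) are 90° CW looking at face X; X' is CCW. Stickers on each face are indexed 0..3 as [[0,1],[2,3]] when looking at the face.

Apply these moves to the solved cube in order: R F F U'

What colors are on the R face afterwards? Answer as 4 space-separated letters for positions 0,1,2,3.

Answer: Y G O R

Derivation:
After move 1 (R): R=RRRR U=WGWG F=GYGY D=YBYB B=WBWB
After move 2 (F): F=GGYY U=WGOO R=WRGR D=RRYB L=OYOB
After move 3 (F): F=YGYG U=WGBY R=OROR D=GWYB L=OROR
After move 4 (U'): U=GYWB F=ORYG R=YGOR B=ORWB L=WBOR
Query: R face = YGOR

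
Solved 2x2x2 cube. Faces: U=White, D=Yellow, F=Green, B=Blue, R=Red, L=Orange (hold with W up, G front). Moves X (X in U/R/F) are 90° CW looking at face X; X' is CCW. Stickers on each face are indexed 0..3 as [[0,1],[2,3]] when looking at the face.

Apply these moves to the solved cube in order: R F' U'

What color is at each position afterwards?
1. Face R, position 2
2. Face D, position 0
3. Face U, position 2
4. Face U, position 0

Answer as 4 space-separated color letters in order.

After move 1 (R): R=RRRR U=WGWG F=GYGY D=YBYB B=WBWB
After move 2 (F'): F=YYGG U=WGRR R=BRYR D=OOYB L=OGOW
After move 3 (U'): U=GRWR F=OGGG R=YYYR B=BRWB L=WBOW
Query 1: R[2] = Y
Query 2: D[0] = O
Query 3: U[2] = W
Query 4: U[0] = G

Answer: Y O W G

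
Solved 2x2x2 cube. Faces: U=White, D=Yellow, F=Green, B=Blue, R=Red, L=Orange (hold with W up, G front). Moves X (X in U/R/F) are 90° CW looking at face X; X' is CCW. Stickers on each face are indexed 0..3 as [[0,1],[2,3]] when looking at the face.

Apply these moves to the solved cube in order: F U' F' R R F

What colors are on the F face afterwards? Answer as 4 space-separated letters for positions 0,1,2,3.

After move 1 (F): F=GGGG U=WWOO R=WRWR D=RRYY L=OYOY
After move 2 (U'): U=WOWO F=OYGG R=GGWR B=WRBB L=BBOY
After move 3 (F'): F=YGOG U=WOGW R=RGRR D=BYYY L=BOOW
After move 4 (R): R=RRRG U=WGGG F=YYOY D=BBYW B=WROB
After move 5 (R): R=RRGR U=WYGY F=YBOW D=BOYW B=GRGB
After move 6 (F): F=OYWB U=WYWO R=GRYR D=GRYW L=BBOO
Query: F face = OYWB

Answer: O Y W B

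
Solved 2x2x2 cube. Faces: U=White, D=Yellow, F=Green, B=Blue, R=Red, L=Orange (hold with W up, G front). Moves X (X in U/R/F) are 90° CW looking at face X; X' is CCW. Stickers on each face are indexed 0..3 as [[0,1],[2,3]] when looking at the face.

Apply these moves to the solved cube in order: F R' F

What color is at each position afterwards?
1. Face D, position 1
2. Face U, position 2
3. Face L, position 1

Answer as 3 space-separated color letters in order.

Answer: R Y R

Derivation:
After move 1 (F): F=GGGG U=WWOO R=WRWR D=RRYY L=OYOY
After move 2 (R'): R=RRWW U=WBOB F=GWGO D=RGYG B=YBRB
After move 3 (F): F=GGOW U=WBYY R=ORBW D=WRYG L=OROG
Query 1: D[1] = R
Query 2: U[2] = Y
Query 3: L[1] = R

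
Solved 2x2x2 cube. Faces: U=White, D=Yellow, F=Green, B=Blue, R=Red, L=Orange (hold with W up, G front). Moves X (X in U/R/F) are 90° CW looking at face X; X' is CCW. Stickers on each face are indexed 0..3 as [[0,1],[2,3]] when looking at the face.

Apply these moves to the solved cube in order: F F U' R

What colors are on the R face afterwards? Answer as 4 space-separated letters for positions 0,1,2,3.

After move 1 (F): F=GGGG U=WWOO R=WRWR D=RRYY L=OYOY
After move 2 (F): F=GGGG U=WWYY R=OROR D=WWYY L=OROR
After move 3 (U'): U=WYWY F=ORGG R=GGOR B=ORBB L=BBOR
After move 4 (R): R=OGRG U=WRWG F=OWGY D=WBYO B=YRYB
Query: R face = OGRG

Answer: O G R G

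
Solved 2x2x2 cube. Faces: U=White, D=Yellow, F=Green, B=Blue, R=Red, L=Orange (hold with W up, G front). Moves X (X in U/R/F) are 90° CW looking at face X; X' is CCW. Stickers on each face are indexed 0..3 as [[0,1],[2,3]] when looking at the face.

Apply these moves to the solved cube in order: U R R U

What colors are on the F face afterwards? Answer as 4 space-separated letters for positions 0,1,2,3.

After move 1 (U): U=WWWW F=RRGG R=BBRR B=OOBB L=GGOO
After move 2 (R): R=RBRB U=WRWG F=RYGY D=YBYO B=WOWB
After move 3 (R): R=RRBB U=WYWY F=RBGO D=YWYW B=GORB
After move 4 (U): U=WWYY F=RRGO R=GOBB B=GGRB L=RBOO
Query: F face = RRGO

Answer: R R G O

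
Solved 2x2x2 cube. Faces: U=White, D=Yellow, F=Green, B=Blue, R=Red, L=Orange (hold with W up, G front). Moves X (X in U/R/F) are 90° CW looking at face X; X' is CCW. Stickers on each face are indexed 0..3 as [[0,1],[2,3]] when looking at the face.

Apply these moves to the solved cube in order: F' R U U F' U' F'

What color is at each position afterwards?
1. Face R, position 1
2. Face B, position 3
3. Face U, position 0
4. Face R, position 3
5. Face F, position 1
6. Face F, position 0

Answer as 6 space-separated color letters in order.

After move 1 (F'): F=GGGG U=WWRR R=YRYR D=OOYY L=OWOW
After move 2 (R): R=YYRR U=WGRG F=GOGY D=OBYB B=RBWB
After move 3 (U): U=RWGG F=YYGY R=RBRR B=OWWB L=GOOW
After move 4 (U): U=GRGW F=RBGY R=OWRR B=GOWB L=YYOW
After move 5 (F'): F=BYRG U=GROR R=BWOR D=YWYB L=YWOG
After move 6 (U'): U=RRGO F=YWRG R=BYOR B=BWWB L=GOOG
After move 7 (F'): F=WGYR U=RRBO R=WYYR D=OGYB L=GOOG
Query 1: R[1] = Y
Query 2: B[3] = B
Query 3: U[0] = R
Query 4: R[3] = R
Query 5: F[1] = G
Query 6: F[0] = W

Answer: Y B R R G W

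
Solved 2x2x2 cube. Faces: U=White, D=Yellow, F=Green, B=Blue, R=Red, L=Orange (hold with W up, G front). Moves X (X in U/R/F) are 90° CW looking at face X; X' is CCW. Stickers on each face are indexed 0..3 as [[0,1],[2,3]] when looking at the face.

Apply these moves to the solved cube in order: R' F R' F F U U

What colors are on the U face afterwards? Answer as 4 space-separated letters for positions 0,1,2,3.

Answer: R G Y W

Derivation:
After move 1 (R'): R=RRRR U=WBWB F=GWGW D=YGYG B=YBYB
After move 2 (F): F=GGWW U=WBOO R=WRBR D=RRYG L=OYOG
After move 3 (R'): R=RRWB U=WYOY F=GBWO D=RGYW B=GBRB
After move 4 (F): F=WGOB U=WYGY R=ORYB D=WRYW L=OROG
After move 5 (F): F=OWBG U=WYGR R=GRYB D=YOYW L=OWOR
After move 6 (U): U=GWRY F=GRBG R=GBYB B=OWRB L=OWOR
After move 7 (U): U=RGYW F=GBBG R=OWYB B=OWRB L=GROR
Query: U face = RGYW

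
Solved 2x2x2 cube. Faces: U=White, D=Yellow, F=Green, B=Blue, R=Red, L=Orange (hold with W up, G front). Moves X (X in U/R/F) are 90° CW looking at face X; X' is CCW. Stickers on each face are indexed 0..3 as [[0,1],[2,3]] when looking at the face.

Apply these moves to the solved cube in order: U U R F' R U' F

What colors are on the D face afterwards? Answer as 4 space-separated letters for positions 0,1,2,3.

After move 1 (U): U=WWWW F=RRGG R=BBRR B=OOBB L=GGOO
After move 2 (U): U=WWWW F=BBGG R=OORR B=GGBB L=RROO
After move 3 (R): R=RORO U=WBWG F=BYGY D=YBYG B=WGWB
After move 4 (F'): F=YYBG U=WBRR R=BOYO D=ROYG L=RGOW
After move 5 (R): R=YBOO U=WYRG F=YOBG D=RWYW B=RGBB
After move 6 (U'): U=YGWR F=RGBG R=YOOO B=YBBB L=RGOW
After move 7 (F): F=BRGG U=YGWG R=WORO D=OYYW L=RROW
Query: D face = OYYW

Answer: O Y Y W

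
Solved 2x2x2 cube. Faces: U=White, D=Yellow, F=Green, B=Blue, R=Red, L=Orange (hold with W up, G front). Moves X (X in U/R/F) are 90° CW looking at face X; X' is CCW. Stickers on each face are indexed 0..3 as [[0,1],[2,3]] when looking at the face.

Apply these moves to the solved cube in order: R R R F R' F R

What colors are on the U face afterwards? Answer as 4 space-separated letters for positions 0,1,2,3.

After move 1 (R): R=RRRR U=WGWG F=GYGY D=YBYB B=WBWB
After move 2 (R): R=RRRR U=WYWY F=GBGB D=YWYW B=GBGB
After move 3 (R): R=RRRR U=WBWB F=GWGW D=YGYG B=YBYB
After move 4 (F): F=GGWW U=WBOO R=WRBR D=RRYG L=OYOG
After move 5 (R'): R=RRWB U=WYOY F=GBWO D=RGYW B=GBRB
After move 6 (F): F=WGOB U=WYGY R=ORYB D=WRYW L=OROG
After move 7 (R): R=YOBR U=WGGB F=WROW D=WRYG B=YBYB
Query: U face = WGGB

Answer: W G G B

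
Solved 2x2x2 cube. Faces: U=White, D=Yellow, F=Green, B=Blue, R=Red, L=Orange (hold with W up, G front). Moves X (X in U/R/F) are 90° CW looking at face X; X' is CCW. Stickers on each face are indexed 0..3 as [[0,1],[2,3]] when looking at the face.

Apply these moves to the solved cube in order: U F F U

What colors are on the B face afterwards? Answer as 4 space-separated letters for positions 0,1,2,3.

After move 1 (U): U=WWWW F=RRGG R=BBRR B=OOBB L=GGOO
After move 2 (F): F=GRGR U=WWOG R=WBWR D=RBYY L=GYOY
After move 3 (F): F=GGRR U=WWYY R=OBGR D=WWYY L=GROB
After move 4 (U): U=YWYW F=OBRR R=OOGR B=GRBB L=GGOB
Query: B face = GRBB

Answer: G R B B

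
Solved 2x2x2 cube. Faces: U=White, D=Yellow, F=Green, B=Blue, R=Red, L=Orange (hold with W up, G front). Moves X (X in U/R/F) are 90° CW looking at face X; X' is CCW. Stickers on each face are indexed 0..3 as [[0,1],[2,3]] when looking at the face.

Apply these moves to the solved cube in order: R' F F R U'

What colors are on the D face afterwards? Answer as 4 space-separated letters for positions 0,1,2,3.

After move 1 (R'): R=RRRR U=WBWB F=GWGW D=YGYG B=YBYB
After move 2 (F): F=GGWW U=WBOO R=WRBR D=RRYG L=OYOG
After move 3 (F): F=WGWG U=WBGY R=OROR D=BWYG L=OROR
After move 4 (R): R=OORR U=WGGG F=WWWG D=BYYY B=YBBB
After move 5 (U'): U=GGWG F=ORWG R=WWRR B=OOBB L=YBOR
Query: D face = BYYY

Answer: B Y Y Y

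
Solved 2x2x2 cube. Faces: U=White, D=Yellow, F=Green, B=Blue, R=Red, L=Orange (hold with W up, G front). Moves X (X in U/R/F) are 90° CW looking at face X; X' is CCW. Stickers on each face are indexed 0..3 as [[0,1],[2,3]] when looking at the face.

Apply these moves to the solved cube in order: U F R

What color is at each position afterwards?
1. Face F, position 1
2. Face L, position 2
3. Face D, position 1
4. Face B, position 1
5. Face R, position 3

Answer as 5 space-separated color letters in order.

After move 1 (U): U=WWWW F=RRGG R=BBRR B=OOBB L=GGOO
After move 2 (F): F=GRGR U=WWOG R=WBWR D=RBYY L=GYOY
After move 3 (R): R=WWRB U=WROR F=GBGY D=RBYO B=GOWB
Query 1: F[1] = B
Query 2: L[2] = O
Query 3: D[1] = B
Query 4: B[1] = O
Query 5: R[3] = B

Answer: B O B O B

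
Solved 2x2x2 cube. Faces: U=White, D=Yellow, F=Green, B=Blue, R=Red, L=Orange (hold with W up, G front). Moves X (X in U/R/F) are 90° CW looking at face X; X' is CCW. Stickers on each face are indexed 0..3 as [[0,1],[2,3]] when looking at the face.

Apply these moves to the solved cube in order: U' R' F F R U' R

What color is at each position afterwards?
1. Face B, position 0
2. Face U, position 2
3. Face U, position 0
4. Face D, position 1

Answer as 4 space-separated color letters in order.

Answer: O W G B

Derivation:
After move 1 (U'): U=WWWW F=OOGG R=GGRR B=RRBB L=BBOO
After move 2 (R'): R=GRGR U=WBWR F=OWGW D=YOYG B=YRYB
After move 3 (F): F=GOWW U=WBOB R=WRRR D=GGYG L=BYOO
After move 4 (F): F=WGWO U=WBOY R=ORBR D=RWYG L=BGOG
After move 5 (R): R=BORR U=WGOO F=WWWG D=RYYY B=YRBB
After move 6 (U'): U=GOWO F=BGWG R=WWRR B=BOBB L=YROG
After move 7 (R): R=RWRW U=GGWG F=BYWY D=RBYB B=OOOB
Query 1: B[0] = O
Query 2: U[2] = W
Query 3: U[0] = G
Query 4: D[1] = B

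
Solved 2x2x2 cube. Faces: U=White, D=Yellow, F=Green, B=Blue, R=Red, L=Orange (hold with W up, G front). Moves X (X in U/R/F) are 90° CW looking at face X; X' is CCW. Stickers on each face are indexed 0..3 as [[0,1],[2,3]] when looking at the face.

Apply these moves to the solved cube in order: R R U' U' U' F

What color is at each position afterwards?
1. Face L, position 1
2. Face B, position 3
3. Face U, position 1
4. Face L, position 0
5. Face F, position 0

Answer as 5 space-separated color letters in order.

After move 1 (R): R=RRRR U=WGWG F=GYGY D=YBYB B=WBWB
After move 2 (R): R=RRRR U=WYWY F=GBGB D=YWYW B=GBGB
After move 3 (U'): U=YYWW F=OOGB R=GBRR B=RRGB L=GBOO
After move 4 (U'): U=YWYW F=GBGB R=OORR B=GBGB L=RROO
After move 5 (U'): U=WWYY F=RRGB R=GBRR B=OOGB L=GBOO
After move 6 (F): F=GRBR U=WWOB R=YBYR D=RGYW L=GYOW
Query 1: L[1] = Y
Query 2: B[3] = B
Query 3: U[1] = W
Query 4: L[0] = G
Query 5: F[0] = G

Answer: Y B W G G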